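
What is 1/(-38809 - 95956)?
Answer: -1/134765 ≈ -7.4203e-6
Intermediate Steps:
1/(-38809 - 95956) = 1/(-134765) = -1/134765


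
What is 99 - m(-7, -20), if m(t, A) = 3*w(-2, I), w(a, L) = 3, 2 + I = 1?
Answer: 90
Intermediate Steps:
I = -1 (I = -2 + 1 = -1)
m(t, A) = 9 (m(t, A) = 3*3 = 9)
99 - m(-7, -20) = 99 - 1*9 = 99 - 9 = 90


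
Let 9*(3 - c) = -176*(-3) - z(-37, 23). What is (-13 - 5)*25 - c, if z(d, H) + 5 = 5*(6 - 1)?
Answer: -3569/9 ≈ -396.56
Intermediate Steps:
z(d, H) = 20 (z(d, H) = -5 + 5*(6 - 1) = -5 + 5*5 = -5 + 25 = 20)
c = -481/9 (c = 3 - (-176*(-3) - 1*20)/9 = 3 - (528 - 20)/9 = 3 - 1/9*508 = 3 - 508/9 = -481/9 ≈ -53.444)
(-13 - 5)*25 - c = (-13 - 5)*25 - 1*(-481/9) = -18*25 + 481/9 = -450 + 481/9 = -3569/9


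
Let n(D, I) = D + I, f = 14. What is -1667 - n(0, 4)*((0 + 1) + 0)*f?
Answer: -1723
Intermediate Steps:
-1667 - n(0, 4)*((0 + 1) + 0)*f = -1667 - (0 + 4)*((0 + 1) + 0)*14 = -1667 - 4*(1 + 0)*14 = -1667 - 4*1*14 = -1667 - 4*14 = -1667 - 1*56 = -1667 - 56 = -1723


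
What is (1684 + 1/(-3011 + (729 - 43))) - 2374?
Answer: -1604251/2325 ≈ -690.00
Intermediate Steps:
(1684 + 1/(-3011 + (729 - 43))) - 2374 = (1684 + 1/(-3011 + 686)) - 2374 = (1684 + 1/(-2325)) - 2374 = (1684 - 1/2325) - 2374 = 3915299/2325 - 2374 = -1604251/2325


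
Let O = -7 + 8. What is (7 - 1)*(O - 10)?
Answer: -54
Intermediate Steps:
O = 1
(7 - 1)*(O - 10) = (7 - 1)*(1 - 10) = (7 - 1*1)*(-9) = (7 - 1)*(-9) = 6*(-9) = -54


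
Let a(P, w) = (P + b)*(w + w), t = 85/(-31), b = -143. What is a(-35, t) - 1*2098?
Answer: -34778/31 ≈ -1121.9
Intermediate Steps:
t = -85/31 (t = 85*(-1/31) = -85/31 ≈ -2.7419)
a(P, w) = 2*w*(-143 + P) (a(P, w) = (P - 143)*(w + w) = (-143 + P)*(2*w) = 2*w*(-143 + P))
a(-35, t) - 1*2098 = 2*(-85/31)*(-143 - 35) - 1*2098 = 2*(-85/31)*(-178) - 2098 = 30260/31 - 2098 = -34778/31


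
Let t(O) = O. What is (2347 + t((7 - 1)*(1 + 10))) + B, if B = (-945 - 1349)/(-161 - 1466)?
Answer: 3928245/1627 ≈ 2414.4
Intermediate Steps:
B = 2294/1627 (B = -2294/(-1627) = -2294*(-1/1627) = 2294/1627 ≈ 1.4100)
(2347 + t((7 - 1)*(1 + 10))) + B = (2347 + (7 - 1)*(1 + 10)) + 2294/1627 = (2347 + 6*11) + 2294/1627 = (2347 + 66) + 2294/1627 = 2413 + 2294/1627 = 3928245/1627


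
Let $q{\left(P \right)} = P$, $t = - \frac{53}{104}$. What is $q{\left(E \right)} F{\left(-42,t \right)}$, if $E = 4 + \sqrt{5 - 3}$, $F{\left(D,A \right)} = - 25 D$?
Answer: $4200 + 1050 \sqrt{2} \approx 5684.9$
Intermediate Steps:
$t = - \frac{53}{104}$ ($t = \left(-53\right) \frac{1}{104} = - \frac{53}{104} \approx -0.50961$)
$E = 4 + \sqrt{2} \approx 5.4142$
$q{\left(E \right)} F{\left(-42,t \right)} = \left(4 + \sqrt{2}\right) \left(\left(-25\right) \left(-42\right)\right) = \left(4 + \sqrt{2}\right) 1050 = 4200 + 1050 \sqrt{2}$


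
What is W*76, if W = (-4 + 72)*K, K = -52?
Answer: -268736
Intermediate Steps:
W = -3536 (W = (-4 + 72)*(-52) = 68*(-52) = -3536)
W*76 = -3536*76 = -268736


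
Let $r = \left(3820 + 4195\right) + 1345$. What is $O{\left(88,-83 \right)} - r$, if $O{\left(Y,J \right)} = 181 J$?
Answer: $-24383$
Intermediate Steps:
$r = 9360$ ($r = 8015 + 1345 = 9360$)
$O{\left(88,-83 \right)} - r = 181 \left(-83\right) - 9360 = -15023 - 9360 = -24383$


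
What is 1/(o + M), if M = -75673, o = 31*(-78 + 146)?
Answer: -1/73565 ≈ -1.3593e-5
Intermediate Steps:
o = 2108 (o = 31*68 = 2108)
1/(o + M) = 1/(2108 - 75673) = 1/(-73565) = -1/73565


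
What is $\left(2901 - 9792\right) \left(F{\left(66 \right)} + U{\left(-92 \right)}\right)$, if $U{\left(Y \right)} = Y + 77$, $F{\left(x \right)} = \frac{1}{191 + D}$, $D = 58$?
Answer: $\frac{8576998}{83} \approx 1.0334 \cdot 10^{5}$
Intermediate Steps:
$F{\left(x \right)} = \frac{1}{249}$ ($F{\left(x \right)} = \frac{1}{191 + 58} = \frac{1}{249}$)
$U{\left(Y \right)} = 77 + Y$
$\left(2901 - 9792\right) \left(F{\left(66 \right)} + U{\left(-92 \right)}\right) = \left(2901 - 9792\right) \left(\frac{1}{249} + \left(77 - 92\right)\right) = - 6891 \left(\frac{1}{249} - 15\right) = \left(-6891\right) \left(- \frac{3734}{249}\right) = \frac{8576998}{83}$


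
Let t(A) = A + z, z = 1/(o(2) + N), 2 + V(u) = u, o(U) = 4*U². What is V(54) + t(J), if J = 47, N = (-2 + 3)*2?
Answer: 1783/18 ≈ 99.056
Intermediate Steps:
N = 2 (N = 1*2 = 2)
V(u) = -2 + u
z = 1/18 (z = 1/(4*2² + 2) = 1/(4*4 + 2) = 1/(16 + 2) = 1/18 ≈ 0.055556)
t(A) = 1/18 + A (t(A) = A + 1/18 = 1/18 + A)
V(54) + t(J) = (-2 + 54) + (1/18 + 47) = 52 + 847/18 = 1783/18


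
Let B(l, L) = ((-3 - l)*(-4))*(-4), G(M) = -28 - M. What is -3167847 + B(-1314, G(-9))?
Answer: -3146871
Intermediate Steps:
B(l, L) = -48 - 16*l (B(l, L) = (12 + 4*l)*(-4) = -48 - 16*l)
-3167847 + B(-1314, G(-9)) = -3167847 + (-48 - 16*(-1314)) = -3167847 + (-48 + 21024) = -3167847 + 20976 = -3146871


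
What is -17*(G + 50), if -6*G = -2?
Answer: -2567/3 ≈ -855.67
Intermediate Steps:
G = 1/3 (G = -1/6*(-2) = 1/3 ≈ 0.33333)
-17*(G + 50) = -17*(1/3 + 50) = -17*151/3 = -2567/3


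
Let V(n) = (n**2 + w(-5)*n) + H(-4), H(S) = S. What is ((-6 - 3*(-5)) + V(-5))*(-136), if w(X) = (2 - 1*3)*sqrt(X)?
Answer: -4080 - 680*I*sqrt(5) ≈ -4080.0 - 1520.5*I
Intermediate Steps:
w(X) = -sqrt(X) (w(X) = (2 - 3)*sqrt(X) = -sqrt(X))
V(n) = -4 + n**2 - I*n*sqrt(5) (V(n) = (n**2 + (-sqrt(-5))*n) - 4 = (n**2 + (-I*sqrt(5))*n) - 4 = (n**2 - I*n*sqrt(5)) - 4 = -4 + n**2 - I*n*sqrt(5))
((-6 - 3*(-5)) + V(-5))*(-136) = ((-6 - 3*(-5)) + (-4 + (-5)**2 - 1*I*(-5)*sqrt(5)))*(-136) = ((-6 + 15) + (-4 + 25 + 5*I*sqrt(5)))*(-136) = (9 + (21 + 5*I*sqrt(5)))*(-136) = (30 + 5*I*sqrt(5))*(-136) = -4080 - 680*I*sqrt(5)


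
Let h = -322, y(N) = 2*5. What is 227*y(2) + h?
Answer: 1948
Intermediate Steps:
y(N) = 10
227*y(2) + h = 227*10 - 322 = 2270 - 322 = 1948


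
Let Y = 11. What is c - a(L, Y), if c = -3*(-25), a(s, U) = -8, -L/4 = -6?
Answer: 83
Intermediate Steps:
L = 24 (L = -4*(-6) = 24)
c = 75
c - a(L, Y) = 75 - 1*(-8) = 75 + 8 = 83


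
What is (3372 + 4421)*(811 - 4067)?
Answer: -25374008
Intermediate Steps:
(3372 + 4421)*(811 - 4067) = 7793*(-3256) = -25374008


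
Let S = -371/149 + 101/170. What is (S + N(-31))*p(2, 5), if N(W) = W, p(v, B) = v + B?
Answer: -5832757/25330 ≈ -230.27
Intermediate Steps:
p(v, B) = B + v
S = -48021/25330 (S = -371*1/149 + 101*(1/170) = -371/149 + 101/170 = -48021/25330 ≈ -1.8958)
(S + N(-31))*p(2, 5) = (-48021/25330 - 31)*(5 + 2) = -833251/25330*7 = -5832757/25330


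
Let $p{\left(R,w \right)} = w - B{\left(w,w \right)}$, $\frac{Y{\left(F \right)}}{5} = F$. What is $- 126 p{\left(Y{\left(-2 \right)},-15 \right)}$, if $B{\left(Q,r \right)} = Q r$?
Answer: $30240$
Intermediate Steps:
$Y{\left(F \right)} = 5 F$
$p{\left(R,w \right)} = w - w^{2}$ ($p{\left(R,w \right)} = w - w w = w - w^{2}$)
$- 126 p{\left(Y{\left(-2 \right)},-15 \right)} = - 126 \left(- 15 \left(1 - -15\right)\right) = - 126 \left(- 15 \left(1 + 15\right)\right) = - 126 \left(\left(-15\right) 16\right) = \left(-126\right) \left(-240\right) = 30240$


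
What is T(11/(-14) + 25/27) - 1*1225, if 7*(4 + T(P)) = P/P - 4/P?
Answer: -457418/371 ≈ -1232.9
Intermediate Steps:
T(P) = -27/7 - 4/(7*P) (T(P) = -4 + (P/P - 4/P)/7 = -4 + (1 - 4/P)/7 = -4 + (1/7 - 4/(7*P)) = -27/7 - 4/(7*P))
T(11/(-14) + 25/27) - 1*1225 = (-4 - 27*(11/(-14) + 25/27))/(7*(11/(-14) + 25/27)) - 1*1225 = (-4 - 27*(11*(-1/14) + 25*(1/27)))/(7*(11*(-1/14) + 25*(1/27))) - 1225 = (-4 - 27*(-11/14 + 25/27))/(7*(-11/14 + 25/27)) - 1225 = (-4 - 27*53/378)/(7*(53/378)) - 1225 = (1/7)*(378/53)*(-4 - 53/14) - 1225 = (1/7)*(378/53)*(-109/14) - 1225 = -2943/371 - 1225 = -457418/371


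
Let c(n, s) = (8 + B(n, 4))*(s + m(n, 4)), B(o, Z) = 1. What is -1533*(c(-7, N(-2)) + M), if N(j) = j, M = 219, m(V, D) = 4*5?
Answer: -584073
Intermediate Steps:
m(V, D) = 20
c(n, s) = 180 + 9*s (c(n, s) = (8 + 1)*(s + 20) = 9*(20 + s) = 180 + 9*s)
-1533*(c(-7, N(-2)) + M) = -1533*((180 + 9*(-2)) + 219) = -1533*((180 - 18) + 219) = -1533*(162 + 219) = -1533*381 = -584073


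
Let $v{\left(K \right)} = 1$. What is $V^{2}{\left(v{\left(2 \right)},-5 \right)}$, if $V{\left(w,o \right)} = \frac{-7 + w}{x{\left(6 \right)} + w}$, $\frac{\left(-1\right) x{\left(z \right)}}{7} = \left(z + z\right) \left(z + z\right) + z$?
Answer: $\frac{36}{1100401} \approx 3.2715 \cdot 10^{-5}$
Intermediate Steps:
$x{\left(z \right)} = - 28 z^{2} - 7 z$ ($x{\left(z \right)} = - 7 \left(\left(z + z\right) \left(z + z\right) + z\right) = - 7 \left(2 z 2 z + z\right) = - 7 \left(4 z^{2} + z\right) = - 7 \left(z + 4 z^{2}\right) = - 28 z^{2} - 7 z$)
$V{\left(w,o \right)} = \frac{-7 + w}{-1050 + w}$ ($V{\left(w,o \right)} = \frac{-7 + w}{\left(-7\right) 6 \left(1 + 4 \cdot 6\right) + w} = \frac{-7 + w}{\left(-7\right) 6 \left(1 + 24\right) + w} = \frac{-7 + w}{\left(-7\right) 6 \cdot 25 + w} = \frac{-7 + w}{-1050 + w}$)
$V^{2}{\left(v{\left(2 \right)},-5 \right)} = \left(\frac{-7 + 1}{-1050 + 1}\right)^{2} = \left(\frac{1}{-1049} \left(-6\right)\right)^{2} = \left(\left(- \frac{1}{1049}\right) \left(-6\right)\right)^{2} = \left(\frac{6}{1049}\right)^{2} = \frac{36}{1100401}$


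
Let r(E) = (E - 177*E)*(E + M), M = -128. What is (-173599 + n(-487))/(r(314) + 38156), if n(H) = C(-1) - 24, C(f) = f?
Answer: 43406/2560237 ≈ 0.016954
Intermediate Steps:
n(H) = -25 (n(H) = -1 - 24 = -25)
r(E) = -176*E*(-128 + E) (r(E) = (E - 177*E)*(E - 128) = (-176*E)*(-128 + E) = -176*E*(-128 + E))
(-173599 + n(-487))/(r(314) + 38156) = (-173599 - 25)/(176*314*(128 - 1*314) + 38156) = -173624/(176*314*(128 - 314) + 38156) = -173624/(176*314*(-186) + 38156) = -173624/(-10279104 + 38156) = -173624/(-10240948) = -173624*(-1/10240948) = 43406/2560237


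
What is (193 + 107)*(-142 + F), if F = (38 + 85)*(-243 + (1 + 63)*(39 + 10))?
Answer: 106709100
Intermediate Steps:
F = 355839 (F = 123*(-243 + 64*49) = 123*(-243 + 3136) = 123*2893 = 355839)
(193 + 107)*(-142 + F) = (193 + 107)*(-142 + 355839) = 300*355697 = 106709100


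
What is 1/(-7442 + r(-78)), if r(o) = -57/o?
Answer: -26/193473 ≈ -0.00013439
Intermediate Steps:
1/(-7442 + r(-78)) = 1/(-7442 - 57/(-78)) = 1/(-7442 - 57*(-1/78)) = 1/(-7442 + 19/26) = 1/(-193473/26) = -26/193473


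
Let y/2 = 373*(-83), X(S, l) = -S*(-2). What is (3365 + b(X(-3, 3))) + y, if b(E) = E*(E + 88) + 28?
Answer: -59017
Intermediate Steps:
X(S, l) = 2*S
y = -61918 (y = 2*(373*(-83)) = 2*(-30959) = -61918)
b(E) = 28 + E*(88 + E) (b(E) = E*(88 + E) + 28 = 28 + E*(88 + E))
(3365 + b(X(-3, 3))) + y = (3365 + (28 + (2*(-3))² + 88*(2*(-3)))) - 61918 = (3365 + (28 + (-6)² + 88*(-6))) - 61918 = (3365 + (28 + 36 - 528)) - 61918 = (3365 - 464) - 61918 = 2901 - 61918 = -59017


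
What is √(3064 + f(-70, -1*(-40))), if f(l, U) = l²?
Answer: 2*√1991 ≈ 89.241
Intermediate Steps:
√(3064 + f(-70, -1*(-40))) = √(3064 + (-70)²) = √(3064 + 4900) = √7964 = 2*√1991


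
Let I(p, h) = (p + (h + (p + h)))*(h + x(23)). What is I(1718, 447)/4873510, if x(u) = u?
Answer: 203510/487351 ≈ 0.41758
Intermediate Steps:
I(p, h) = (23 + h)*(2*h + 2*p) (I(p, h) = (p + (h + (p + h)))*(h + 23) = (p + (h + (h + p)))*(23 + h) = (p + (p + 2*h))*(23 + h) = (2*h + 2*p)*(23 + h) = (23 + h)*(2*h + 2*p))
I(1718, 447)/4873510 = (2*447² + 46*447 + 46*1718 + 2*447*1718)/4873510 = (2*199809 + 20562 + 79028 + 1535892)*(1/4873510) = (399618 + 20562 + 79028 + 1535892)*(1/4873510) = 2035100*(1/4873510) = 203510/487351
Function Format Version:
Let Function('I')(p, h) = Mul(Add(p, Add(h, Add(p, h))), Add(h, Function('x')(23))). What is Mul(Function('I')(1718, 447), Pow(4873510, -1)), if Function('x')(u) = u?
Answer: Rational(203510, 487351) ≈ 0.41758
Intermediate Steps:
Function('I')(p, h) = Mul(Add(23, h), Add(Mul(2, h), Mul(2, p))) (Function('I')(p, h) = Mul(Add(p, Add(h, Add(p, h))), Add(h, 23)) = Mul(Add(p, Add(h, Add(h, p))), Add(23, h)) = Mul(Add(p, Add(p, Mul(2, h))), Add(23, h)) = Mul(Add(Mul(2, h), Mul(2, p)), Add(23, h)) = Mul(Add(23, h), Add(Mul(2, h), Mul(2, p))))
Mul(Function('I')(1718, 447), Pow(4873510, -1)) = Mul(Add(Mul(2, Pow(447, 2)), Mul(46, 447), Mul(46, 1718), Mul(2, 447, 1718)), Pow(4873510, -1)) = Mul(Add(Mul(2, 199809), 20562, 79028, 1535892), Rational(1, 4873510)) = Mul(Add(399618, 20562, 79028, 1535892), Rational(1, 4873510)) = Mul(2035100, Rational(1, 4873510)) = Rational(203510, 487351)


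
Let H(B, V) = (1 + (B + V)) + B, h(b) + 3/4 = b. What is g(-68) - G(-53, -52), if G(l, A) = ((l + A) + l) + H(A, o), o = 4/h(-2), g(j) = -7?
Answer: 2810/11 ≈ 255.45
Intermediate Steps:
h(b) = -¾ + b
o = -16/11 (o = 4/(-¾ - 2) = 4/(-11/4) = 4*(-4/11) = -16/11 ≈ -1.4545)
H(B, V) = 1 + V + 2*B (H(B, V) = (1 + B + V) + B = 1 + V + 2*B)
G(l, A) = -5/11 + 2*l + 3*A (G(l, A) = ((l + A) + l) + (1 - 16/11 + 2*A) = ((A + l) + l) + (-5/11 + 2*A) = (A + 2*l) + (-5/11 + 2*A) = -5/11 + 2*l + 3*A)
g(-68) - G(-53, -52) = -7 - (-5/11 + 2*(-53) + 3*(-52)) = -7 - (-5/11 - 106 - 156) = -7 - 1*(-2887/11) = -7 + 2887/11 = 2810/11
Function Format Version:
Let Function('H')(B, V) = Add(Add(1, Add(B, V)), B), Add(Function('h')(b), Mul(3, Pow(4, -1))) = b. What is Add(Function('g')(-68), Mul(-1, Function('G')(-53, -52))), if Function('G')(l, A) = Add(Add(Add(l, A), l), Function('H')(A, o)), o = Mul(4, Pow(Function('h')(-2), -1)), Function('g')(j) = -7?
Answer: Rational(2810, 11) ≈ 255.45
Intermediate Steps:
Function('h')(b) = Add(Rational(-3, 4), b)
o = Rational(-16, 11) (o = Mul(4, Pow(Add(Rational(-3, 4), -2), -1)) = Mul(4, Pow(Rational(-11, 4), -1)) = Mul(4, Rational(-4, 11)) = Rational(-16, 11) ≈ -1.4545)
Function('H')(B, V) = Add(1, V, Mul(2, B)) (Function('H')(B, V) = Add(Add(1, B, V), B) = Add(1, V, Mul(2, B)))
Function('G')(l, A) = Add(Rational(-5, 11), Mul(2, l), Mul(3, A)) (Function('G')(l, A) = Add(Add(Add(l, A), l), Add(1, Rational(-16, 11), Mul(2, A))) = Add(Add(Add(A, l), l), Add(Rational(-5, 11), Mul(2, A))) = Add(Add(A, Mul(2, l)), Add(Rational(-5, 11), Mul(2, A))) = Add(Rational(-5, 11), Mul(2, l), Mul(3, A)))
Add(Function('g')(-68), Mul(-1, Function('G')(-53, -52))) = Add(-7, Mul(-1, Add(Rational(-5, 11), Mul(2, -53), Mul(3, -52)))) = Add(-7, Mul(-1, Add(Rational(-5, 11), -106, -156))) = Add(-7, Mul(-1, Rational(-2887, 11))) = Add(-7, Rational(2887, 11)) = Rational(2810, 11)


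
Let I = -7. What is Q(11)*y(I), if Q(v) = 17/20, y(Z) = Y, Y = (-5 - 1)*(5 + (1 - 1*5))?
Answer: -51/10 ≈ -5.1000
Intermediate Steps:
Y = -6 (Y = -6*(5 + (1 - 5)) = -6*(5 - 4) = -6*1 = -6)
y(Z) = -6
Q(v) = 17/20 (Q(v) = 17*(1/20) = 17/20)
Q(11)*y(I) = (17/20)*(-6) = -51/10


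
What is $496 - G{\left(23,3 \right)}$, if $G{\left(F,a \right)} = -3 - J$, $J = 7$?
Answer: $506$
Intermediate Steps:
$G{\left(F,a \right)} = -10$ ($G{\left(F,a \right)} = -3 - 7 = -10$)
$496 - G{\left(23,3 \right)} = 496 - -10 = 496 + 10 = 506$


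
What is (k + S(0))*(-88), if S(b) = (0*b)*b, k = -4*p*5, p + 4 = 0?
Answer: -7040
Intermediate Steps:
p = -4 (p = -4 + 0 = -4)
k = 80 (k = -4*(-4)*5 = 16*5 = 80)
S(b) = 0 (S(b) = 0*b = 0)
(k + S(0))*(-88) = (80 + 0)*(-88) = 80*(-88) = -7040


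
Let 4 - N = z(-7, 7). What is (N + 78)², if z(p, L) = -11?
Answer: 8649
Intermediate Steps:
N = 15 (N = 4 - 1*(-11) = 4 + 11 = 15)
(N + 78)² = (15 + 78)² = 93² = 8649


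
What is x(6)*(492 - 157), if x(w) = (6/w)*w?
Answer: 2010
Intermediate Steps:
x(w) = 6
x(6)*(492 - 157) = 6*(492 - 157) = 6*335 = 2010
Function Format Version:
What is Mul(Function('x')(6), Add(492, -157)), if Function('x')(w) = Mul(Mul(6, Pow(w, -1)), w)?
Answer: 2010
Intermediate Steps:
Function('x')(w) = 6
Mul(Function('x')(6), Add(492, -157)) = Mul(6, Add(492, -157)) = Mul(6, 335) = 2010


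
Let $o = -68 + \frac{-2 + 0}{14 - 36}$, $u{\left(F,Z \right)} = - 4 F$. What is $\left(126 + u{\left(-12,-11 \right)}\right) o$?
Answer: $- \frac{129978}{11} \approx -11816.0$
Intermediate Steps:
$o = - \frac{747}{11}$ ($o = -68 - \frac{2}{-22} = -68 - - \frac{1}{11} = -68 + \frac{1}{11} = - \frac{747}{11} \approx -67.909$)
$\left(126 + u{\left(-12,-11 \right)}\right) o = \left(126 - -48\right) \left(- \frac{747}{11}\right) = \left(126 + 48\right) \left(- \frac{747}{11}\right) = 174 \left(- \frac{747}{11}\right) = - \frac{129978}{11}$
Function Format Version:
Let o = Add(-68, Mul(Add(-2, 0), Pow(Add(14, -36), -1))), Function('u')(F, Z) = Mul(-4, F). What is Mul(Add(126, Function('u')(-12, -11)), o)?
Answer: Rational(-129978, 11) ≈ -11816.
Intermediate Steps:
o = Rational(-747, 11) (o = Add(-68, Mul(-2, Pow(-22, -1))) = Add(-68, Mul(-2, Rational(-1, 22))) = Add(-68, Rational(1, 11)) = Rational(-747, 11) ≈ -67.909)
Mul(Add(126, Function('u')(-12, -11)), o) = Mul(Add(126, Mul(-4, -12)), Rational(-747, 11)) = Mul(Add(126, 48), Rational(-747, 11)) = Mul(174, Rational(-747, 11)) = Rational(-129978, 11)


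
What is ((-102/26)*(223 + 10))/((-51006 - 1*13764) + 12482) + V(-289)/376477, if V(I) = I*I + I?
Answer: 61050128799/255907981888 ≈ 0.23856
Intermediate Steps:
V(I) = I + I**2 (V(I) = I**2 + I = I + I**2)
((-102/26)*(223 + 10))/((-51006 - 1*13764) + 12482) + V(-289)/376477 = ((-102/26)*(223 + 10))/((-51006 - 1*13764) + 12482) - 289*(1 - 289)/376477 = (-102*1/26*233)/((-51006 - 13764) + 12482) - 289*(-288)*(1/376477) = (-51/13*233)/(-64770 + 12482) + 83232*(1/376477) = -11883/13/(-52288) + 83232/376477 = -11883/13*(-1/52288) + 83232/376477 = 11883/679744 + 83232/376477 = 61050128799/255907981888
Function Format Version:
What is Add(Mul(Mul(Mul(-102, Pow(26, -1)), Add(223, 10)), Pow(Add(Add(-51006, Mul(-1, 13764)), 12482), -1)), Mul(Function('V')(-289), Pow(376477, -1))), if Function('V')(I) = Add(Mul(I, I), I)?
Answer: Rational(61050128799, 255907981888) ≈ 0.23856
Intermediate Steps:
Function('V')(I) = Add(I, Pow(I, 2)) (Function('V')(I) = Add(Pow(I, 2), I) = Add(I, Pow(I, 2)))
Add(Mul(Mul(Mul(-102, Pow(26, -1)), Add(223, 10)), Pow(Add(Add(-51006, Mul(-1, 13764)), 12482), -1)), Mul(Function('V')(-289), Pow(376477, -1))) = Add(Mul(Mul(Mul(-102, Pow(26, -1)), Add(223, 10)), Pow(Add(Add(-51006, Mul(-1, 13764)), 12482), -1)), Mul(Mul(-289, Add(1, -289)), Pow(376477, -1))) = Add(Mul(Mul(Mul(-102, Rational(1, 26)), 233), Pow(Add(Add(-51006, -13764), 12482), -1)), Mul(Mul(-289, -288), Rational(1, 376477))) = Add(Mul(Mul(Rational(-51, 13), 233), Pow(Add(-64770, 12482), -1)), Mul(83232, Rational(1, 376477))) = Add(Mul(Rational(-11883, 13), Pow(-52288, -1)), Rational(83232, 376477)) = Add(Mul(Rational(-11883, 13), Rational(-1, 52288)), Rational(83232, 376477)) = Add(Rational(11883, 679744), Rational(83232, 376477)) = Rational(61050128799, 255907981888)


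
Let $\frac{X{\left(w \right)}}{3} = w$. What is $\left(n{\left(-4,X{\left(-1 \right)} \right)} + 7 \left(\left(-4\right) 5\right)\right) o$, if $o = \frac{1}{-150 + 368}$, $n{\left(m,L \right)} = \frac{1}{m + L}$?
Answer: $- \frac{9}{14} \approx -0.64286$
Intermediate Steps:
$X{\left(w \right)} = 3 w$
$n{\left(m,L \right)} = \frac{1}{L + m}$
$o = \frac{1}{218} \approx 0.0045872$
$\left(n{\left(-4,X{\left(-1 \right)} \right)} + 7 \left(\left(-4\right) 5\right)\right) o = \left(\frac{1}{3 \left(-1\right) - 4} + 7 \left(\left(-4\right) 5\right)\right) \frac{1}{218} = \left(\frac{1}{-3 - 4} + 7 \left(-20\right)\right) \frac{1}{218} = \left(\frac{1}{-7} - 140\right) \frac{1}{218} = \left(- \frac{1}{7} - 140\right) \frac{1}{218} = \left(- \frac{981}{7}\right) \frac{1}{218} = - \frac{9}{14}$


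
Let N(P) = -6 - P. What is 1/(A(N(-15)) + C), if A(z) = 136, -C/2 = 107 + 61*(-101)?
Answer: 1/12244 ≈ 8.1673e-5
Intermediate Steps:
C = 12108 (C = -2*(107 + 61*(-101)) = -2*(107 - 6161) = -2*(-6054) = 12108)
1/(A(N(-15)) + C) = 1/(136 + 12108) = 1/12244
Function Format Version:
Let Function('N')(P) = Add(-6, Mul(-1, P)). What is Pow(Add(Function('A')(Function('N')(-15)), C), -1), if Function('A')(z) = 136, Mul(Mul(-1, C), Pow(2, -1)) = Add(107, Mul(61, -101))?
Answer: Rational(1, 12244) ≈ 8.1673e-5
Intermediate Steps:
C = 12108 (C = Mul(-2, Add(107, Mul(61, -101))) = Mul(-2, Add(107, -6161)) = Mul(-2, -6054) = 12108)
Pow(Add(Function('A')(Function('N')(-15)), C), -1) = Pow(Add(136, 12108), -1) = Pow(12244, -1) = Rational(1, 12244)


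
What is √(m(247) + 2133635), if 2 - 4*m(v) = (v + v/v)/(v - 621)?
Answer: √298444422386/374 ≈ 1460.7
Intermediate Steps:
m(v) = ½ - (1 + v)/(4*(-621 + v)) (m(v) = ½ - (v + v/v)/(4*(v - 621)) = ½ - (v + 1)/(4*(-621 + v)) = ½ - (1 + v)/(4*(-621 + v)))
√(m(247) + 2133635) = √((-1243 + 247)/(4*(-621 + 247)) + 2133635) = √((¼)*(-996)/(-374) + 2133635) = √((¼)*(-1/374)*(-996) + 2133635) = √(249/374 + 2133635) = √(797979739/374) = √298444422386/374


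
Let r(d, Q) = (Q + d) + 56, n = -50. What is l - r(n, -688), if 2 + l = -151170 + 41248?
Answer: -109242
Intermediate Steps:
r(d, Q) = 56 + Q + d
l = -109924 (l = -2 + (-151170 + 41248) = -2 - 109922 = -109924)
l - r(n, -688) = -109924 - (56 - 688 - 50) = -109924 - 1*(-682) = -109924 + 682 = -109242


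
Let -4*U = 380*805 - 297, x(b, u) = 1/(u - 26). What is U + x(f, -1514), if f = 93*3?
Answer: -29414289/385 ≈ -76401.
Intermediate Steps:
f = 279
x(b, u) = 1/(-26 + u)
U = -305603/4 (U = -(380*805 - 297)/4 = -(305900 - 297)/4 = -¼*305603 = -305603/4 ≈ -76401.)
U + x(f, -1514) = -305603/4 + 1/(-26 - 1514) = -305603/4 + 1/(-1540) = -305603/4 - 1/1540 = -29414289/385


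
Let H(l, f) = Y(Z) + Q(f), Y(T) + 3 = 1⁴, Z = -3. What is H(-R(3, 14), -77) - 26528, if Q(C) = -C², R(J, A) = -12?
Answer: -32459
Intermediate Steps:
Y(T) = -2 (Y(T) = -3 + 1⁴ = -3 + 1 = -2)
H(l, f) = -2 - f²
H(-R(3, 14), -77) - 26528 = (-2 - 1*(-77)²) - 26528 = (-2 - 1*5929) - 26528 = (-2 - 5929) - 26528 = -5931 - 26528 = -32459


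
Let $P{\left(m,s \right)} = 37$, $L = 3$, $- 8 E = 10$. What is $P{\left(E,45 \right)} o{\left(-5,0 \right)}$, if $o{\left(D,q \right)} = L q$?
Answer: $0$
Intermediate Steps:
$E = - \frac{5}{4}$ ($E = \left(- \frac{1}{8}\right) 10 = - \frac{5}{4} \approx -1.25$)
$o{\left(D,q \right)} = 3 q$
$P{\left(E,45 \right)} o{\left(-5,0 \right)} = 37 \cdot 3 \cdot 0 = 37 \cdot 0 = 0$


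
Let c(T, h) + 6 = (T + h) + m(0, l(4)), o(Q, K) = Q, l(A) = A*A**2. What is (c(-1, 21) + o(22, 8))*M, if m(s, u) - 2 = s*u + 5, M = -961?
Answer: -41323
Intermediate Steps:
l(A) = A**3
m(s, u) = 7 + s*u (m(s, u) = 2 + (s*u + 5) = 2 + (5 + s*u) = 7 + s*u)
c(T, h) = 1 + T + h (c(T, h) = -6 + ((T + h) + (7 + 0*4**3)) = -6 + ((T + h) + (7 + 0*64)) = -6 + ((T + h) + (7 + 0)) = -6 + ((T + h) + 7) = -6 + (7 + T + h) = 1 + T + h)
(c(-1, 21) + o(22, 8))*M = ((1 - 1 + 21) + 22)*(-961) = (21 + 22)*(-961) = 43*(-961) = -41323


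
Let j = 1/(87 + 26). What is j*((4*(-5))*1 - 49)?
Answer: -69/113 ≈ -0.61062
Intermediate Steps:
j = 1/113 ≈ 0.0088496
j*((4*(-5))*1 - 49) = ((4*(-5))*1 - 49)/113 = (-20*1 - 49)/113 = (-20 - 49)/113 = (1/113)*(-69) = -69/113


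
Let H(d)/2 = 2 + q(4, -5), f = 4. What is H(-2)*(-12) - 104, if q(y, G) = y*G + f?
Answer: 232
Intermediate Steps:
q(y, G) = 4 + G*y (q(y, G) = y*G + 4 = G*y + 4 = 4 + G*y)
H(d) = -28 (H(d) = 2*(2 + (4 - 5*4)) = 2*(2 + (4 - 20)) = 2*(2 - 16) = 2*(-14) = -28)
H(-2)*(-12) - 104 = -28*(-12) - 104 = 336 - 104 = 232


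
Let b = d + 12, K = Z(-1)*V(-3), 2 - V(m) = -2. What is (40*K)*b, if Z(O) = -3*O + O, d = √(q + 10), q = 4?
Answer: 3840 + 320*√14 ≈ 5037.3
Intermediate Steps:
V(m) = 4 (V(m) = 2 - 1*(-2) = 2 + 2 = 4)
d = √14 (d = √(4 + 10) = √14 ≈ 3.7417)
Z(O) = -2*O
K = 8 (K = -2*(-1)*4 = 2*4 = 8)
b = 12 + √14 (b = √14 + 12 = 12 + √14 ≈ 15.742)
(40*K)*b = (40*8)*(12 + √14) = 320*(12 + √14) = 3840 + 320*√14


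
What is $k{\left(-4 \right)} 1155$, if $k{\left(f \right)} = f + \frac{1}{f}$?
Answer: $- \frac{19635}{4} \approx -4908.8$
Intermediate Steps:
$k{\left(-4 \right)} 1155 = \left(-4 + \frac{1}{-4}\right) 1155 = \left(-4 - \frac{1}{4}\right) 1155 = \left(- \frac{17}{4}\right) 1155 = - \frac{19635}{4}$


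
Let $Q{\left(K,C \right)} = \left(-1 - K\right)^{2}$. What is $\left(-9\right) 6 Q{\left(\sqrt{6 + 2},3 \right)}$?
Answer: $-486 - 216 \sqrt{2} \approx -791.47$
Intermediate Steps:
$\left(-9\right) 6 Q{\left(\sqrt{6 + 2},3 \right)} = \left(-9\right) 6 \left(1 + \sqrt{6 + 2}\right)^{2} = - 54 \left(1 + \sqrt{8}\right)^{2} = - 54 \left(1 + 2 \sqrt{2}\right)^{2}$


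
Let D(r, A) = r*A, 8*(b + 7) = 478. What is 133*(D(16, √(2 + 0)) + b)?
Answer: 28063/4 + 2128*√2 ≈ 10025.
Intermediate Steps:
b = 211/4 (b = -7 + (⅛)*478 = -7 + 239/4 = 211/4 ≈ 52.750)
D(r, A) = A*r
133*(D(16, √(2 + 0)) + b) = 133*(√(2 + 0)*16 + 211/4) = 133*(√2*16 + 211/4) = 133*(16*√2 + 211/4) = 133*(211/4 + 16*√2) = 28063/4 + 2128*√2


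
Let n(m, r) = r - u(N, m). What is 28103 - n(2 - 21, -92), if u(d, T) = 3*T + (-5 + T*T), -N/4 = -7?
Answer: 28494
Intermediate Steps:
N = 28 (N = -4*(-7) = 28)
u(d, T) = -5 + T² + 3*T (u(d, T) = 3*T + (-5 + T²) = -5 + T² + 3*T)
n(m, r) = 5 + r - m² - 3*m (n(m, r) = r - (-5 + m² + 3*m) = r + (5 - m² - 3*m) = 5 + r - m² - 3*m)
28103 - n(2 - 21, -92) = 28103 - (5 - 92 - (2 - 21)² - 3*(2 - 21)) = 28103 - (5 - 92 - 1*(-19)² - 3*(-19)) = 28103 - (5 - 92 - 1*361 + 57) = 28103 - (5 - 92 - 361 + 57) = 28103 - 1*(-391) = 28103 + 391 = 28494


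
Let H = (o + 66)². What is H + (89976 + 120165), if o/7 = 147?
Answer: 1409166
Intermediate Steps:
o = 1029 (o = 7*147 = 1029)
H = 1199025 (H = (1029 + 66)² = 1095² = 1199025)
H + (89976 + 120165) = 1199025 + (89976 + 120165) = 1199025 + 210141 = 1409166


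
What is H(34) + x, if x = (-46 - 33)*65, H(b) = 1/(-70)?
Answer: -359451/70 ≈ -5135.0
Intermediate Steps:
H(b) = -1/70
x = -5135 (x = -79*65 = -5135)
H(34) + x = -1/70 - 5135 = -359451/70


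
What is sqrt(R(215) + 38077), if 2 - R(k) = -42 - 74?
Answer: sqrt(38195) ≈ 195.44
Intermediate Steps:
R(k) = 118 (R(k) = 2 - (-42 - 74) = 2 - 1*(-116) = 2 + 116 = 118)
sqrt(R(215) + 38077) = sqrt(118 + 38077) = sqrt(38195)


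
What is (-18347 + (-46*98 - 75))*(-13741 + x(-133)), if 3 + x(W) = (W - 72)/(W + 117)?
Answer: 2518849035/8 ≈ 3.1486e+8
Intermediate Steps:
x(W) = -3 + (-72 + W)/(117 + W) (x(W) = -3 + (W - 72)/(W + 117) = -3 + (-72 + W)/(117 + W))
(-18347 + (-46*98 - 75))*(-13741 + x(-133)) = (-18347 + (-46*98 - 75))*(-13741 + (-423 - 2*(-133))/(117 - 133)) = (-18347 + (-4508 - 75))*(-13741 + (-423 + 266)/(-16)) = (-18347 - 4583)*(-13741 - 1/16*(-157)) = -22930*(-13741 + 157/16) = -22930*(-219699/16) = 2518849035/8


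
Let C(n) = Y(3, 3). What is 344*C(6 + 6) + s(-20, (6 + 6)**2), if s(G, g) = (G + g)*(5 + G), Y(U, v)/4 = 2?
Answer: 892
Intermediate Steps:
Y(U, v) = 8 (Y(U, v) = 4*2 = 8)
C(n) = 8
s(G, g) = (5 + G)*(G + g)
344*C(6 + 6) + s(-20, (6 + 6)**2) = 344*8 + ((-20)**2 + 5*(-20) + 5*(6 + 6)**2 - 20*(6 + 6)**2) = 2752 + (400 - 100 + 5*12**2 - 20*12**2) = 2752 + (400 - 100 + 5*144 - 20*144) = 2752 + (400 - 100 + 720 - 2880) = 2752 - 1860 = 892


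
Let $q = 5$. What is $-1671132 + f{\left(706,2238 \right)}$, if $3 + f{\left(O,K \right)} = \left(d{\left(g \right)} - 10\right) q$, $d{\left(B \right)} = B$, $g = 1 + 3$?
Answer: $-1671165$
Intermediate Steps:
$g = 4$
$f{\left(O,K \right)} = -33$ ($f{\left(O,K \right)} = -3 + \left(4 - 10\right) 5 = -3 - 30 = -33$)
$-1671132 + f{\left(706,2238 \right)} = -1671132 - 33 = -1671165$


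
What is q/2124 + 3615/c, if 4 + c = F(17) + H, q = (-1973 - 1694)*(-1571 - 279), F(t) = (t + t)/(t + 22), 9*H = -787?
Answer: 35495580865/11254014 ≈ 3154.0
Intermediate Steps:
H = -787/9 (H = (⅑)*(-787) = -787/9 ≈ -87.444)
F(t) = 2*t/(22 + t) (F(t) = (2*t)/(22 + t) = 2*t/(22 + t))
q = 6783950 (q = -3667*(-1850) = 6783950)
c = -10597/117 (c = -4 + (2*17/(22 + 17) - 787/9) = -4 + (2*17/39 - 787/9) = -4 + (2*17*(1/39) - 787/9) = -4 + (34/39 - 787/9) = -4 - 10129/117 = -10597/117 ≈ -90.573)
q/2124 + 3615/c = 6783950/2124 + 3615/(-10597/117) = 6783950*(1/2124) + 3615*(-117/10597) = 3391975/1062 - 422955/10597 = 35495580865/11254014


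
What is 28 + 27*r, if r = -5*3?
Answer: -377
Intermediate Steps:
r = -15
28 + 27*r = 28 + 27*(-15) = 28 - 405 = -377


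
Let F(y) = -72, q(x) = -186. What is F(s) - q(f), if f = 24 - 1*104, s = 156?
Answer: 114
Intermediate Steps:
f = -80 (f = 24 - 104 = -80)
F(s) - q(f) = -72 - 1*(-186) = -72 + 186 = 114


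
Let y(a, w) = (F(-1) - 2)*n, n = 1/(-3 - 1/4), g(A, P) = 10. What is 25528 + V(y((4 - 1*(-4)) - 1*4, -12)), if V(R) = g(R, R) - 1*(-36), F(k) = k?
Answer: 25574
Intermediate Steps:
n = -4/13 (n = 1/(-3 - 1*¼) = 1/(-3 - ¼) = 1/(-13/4) = -4/13 ≈ -0.30769)
y(a, w) = 12/13 (y(a, w) = (-1 - 2)*(-4/13) = -3*(-4/13) = 12/13)
V(R) = 46 (V(R) = 10 - 1*(-36) = 10 + 36 = 46)
25528 + V(y((4 - 1*(-4)) - 1*4, -12)) = 25528 + 46 = 25574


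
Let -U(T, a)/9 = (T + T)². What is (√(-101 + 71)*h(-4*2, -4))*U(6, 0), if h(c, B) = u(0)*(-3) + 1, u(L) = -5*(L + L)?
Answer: -1296*I*√30 ≈ -7098.5*I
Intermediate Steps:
u(L) = -10*L
U(T, a) = -36*T² (U(T, a) = -9*(T + T)² = -9*4*T² = -36*T²)
h(c, B) = 1 (h(c, B) = -10*0*(-3) + 1 = 0*(-3) + 1 = 0 + 1 = 1)
(√(-101 + 71)*h(-4*2, -4))*U(6, 0) = (√(-101 + 71)*1)*(-36*6²) = (√(-30)*1)*(-36*36) = ((I*√30)*1)*(-1296) = (I*√30)*(-1296) = -1296*I*√30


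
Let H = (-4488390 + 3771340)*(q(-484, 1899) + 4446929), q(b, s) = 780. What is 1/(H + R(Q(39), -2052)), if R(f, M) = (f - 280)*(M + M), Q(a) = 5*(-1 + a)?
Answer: -1/3189229369090 ≈ -3.1356e-13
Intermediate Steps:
Q(a) = -5 + 5*a
R(f, M) = 2*M*(-280 + f) (R(f, M) = (-280 + f)*(2*M) = 2*M*(-280 + f))
H = -3189229738450 (H = (-4488390 + 3771340)*(780 + 4446929) = -717050*4447709 = -3189229738450)
1/(H + R(Q(39), -2052)) = 1/(-3189229738450 + 2*(-2052)*(-280 + (-5 + 5*39))) = 1/(-3189229738450 + 2*(-2052)*(-280 + (-5 + 195))) = 1/(-3189229738450 + 2*(-2052)*(-280 + 190)) = 1/(-3189229738450 + 2*(-2052)*(-90)) = 1/(-3189229738450 + 369360) = 1/(-3189229369090) = -1/3189229369090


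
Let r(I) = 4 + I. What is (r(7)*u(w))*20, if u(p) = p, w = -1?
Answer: -220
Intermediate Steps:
(r(7)*u(w))*20 = ((4 + 7)*(-1))*20 = (11*(-1))*20 = -11*20 = -220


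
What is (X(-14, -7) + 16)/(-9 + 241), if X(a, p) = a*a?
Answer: 53/58 ≈ 0.91379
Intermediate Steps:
X(a, p) = a²
(X(-14, -7) + 16)/(-9 + 241) = ((-14)² + 16)/(-9 + 241) = (196 + 16)/232 = 212*(1/232) = 53/58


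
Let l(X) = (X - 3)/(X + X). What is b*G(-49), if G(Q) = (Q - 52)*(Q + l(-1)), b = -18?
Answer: -85446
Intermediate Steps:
l(X) = (-3 + X)/(2*X) (l(X) = (-3 + X)/((2*X)) = (-3 + X)*(1/(2*X)) = (-3 + X)/(2*X))
G(Q) = (-52 + Q)*(2 + Q) (G(Q) = (Q - 52)*(Q + (½)*(-3 - 1)/(-1)) = (-52 + Q)*(Q + (½)*(-1)*(-4)) = (-52 + Q)*(Q + 2) = (-52 + Q)*(2 + Q))
b*G(-49) = -18*(-104 + (-49)² - 50*(-49)) = -18*(-104 + 2401 + 2450) = -18*4747 = -85446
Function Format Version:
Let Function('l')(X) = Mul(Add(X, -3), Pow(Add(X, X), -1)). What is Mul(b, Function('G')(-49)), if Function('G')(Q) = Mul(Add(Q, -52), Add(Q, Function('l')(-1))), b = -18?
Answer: -85446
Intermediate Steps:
Function('l')(X) = Mul(Rational(1, 2), Pow(X, -1), Add(-3, X)) (Function('l')(X) = Mul(Add(-3, X), Pow(Mul(2, X), -1)) = Mul(Add(-3, X), Mul(Rational(1, 2), Pow(X, -1))) = Mul(Rational(1, 2), Pow(X, -1), Add(-3, X)))
Function('G')(Q) = Mul(Add(-52, Q), Add(2, Q)) (Function('G')(Q) = Mul(Add(Q, -52), Add(Q, Mul(Rational(1, 2), Pow(-1, -1), Add(-3, -1)))) = Mul(Add(-52, Q), Add(Q, Mul(Rational(1, 2), -1, -4))) = Mul(Add(-52, Q), Add(Q, 2)) = Mul(Add(-52, Q), Add(2, Q)))
Mul(b, Function('G')(-49)) = Mul(-18, Add(-104, Pow(-49, 2), Mul(-50, -49))) = Mul(-18, Add(-104, 2401, 2450)) = Mul(-18, 4747) = -85446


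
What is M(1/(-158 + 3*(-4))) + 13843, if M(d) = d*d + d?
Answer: 400062531/28900 ≈ 13843.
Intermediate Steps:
M(d) = d + d² (M(d) = d² + d = d + d²)
M(1/(-158 + 3*(-4))) + 13843 = (1 + 1/(-158 + 3*(-4)))/(-158 + 3*(-4)) + 13843 = (1 + 1/(-158 - 12))/(-158 - 12) + 13843 = (1 + 1/(-170))/(-170) + 13843 = -(1 - 1/170)/170 + 13843 = -1/170*169/170 + 13843 = -169/28900 + 13843 = 400062531/28900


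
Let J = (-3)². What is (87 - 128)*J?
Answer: -369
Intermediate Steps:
J = 9
(87 - 128)*J = (87 - 128)*9 = -41*9 = -369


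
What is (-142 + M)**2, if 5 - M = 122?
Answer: 67081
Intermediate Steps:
M = -117 (M = 5 - 1*122 = 5 - 122 = -117)
(-142 + M)**2 = (-142 - 117)**2 = (-259)**2 = 67081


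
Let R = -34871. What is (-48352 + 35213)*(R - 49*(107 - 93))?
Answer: 467183423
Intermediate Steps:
(-48352 + 35213)*(R - 49*(107 - 93)) = (-48352 + 35213)*(-34871 - 49*(107 - 93)) = -13139*(-34871 - 49*14) = -13139*(-34871 - 686) = -13139*(-35557) = 467183423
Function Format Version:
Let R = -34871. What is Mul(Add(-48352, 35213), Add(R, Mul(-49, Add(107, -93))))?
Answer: 467183423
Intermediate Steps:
Mul(Add(-48352, 35213), Add(R, Mul(-49, Add(107, -93)))) = Mul(Add(-48352, 35213), Add(-34871, Mul(-49, Add(107, -93)))) = Mul(-13139, Add(-34871, Mul(-49, 14))) = Mul(-13139, Add(-34871, -686)) = Mul(-13139, -35557) = 467183423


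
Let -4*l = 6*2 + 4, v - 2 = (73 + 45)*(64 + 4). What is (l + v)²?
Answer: 64352484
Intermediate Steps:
v = 8026 (v = 2 + (73 + 45)*(64 + 4) = 2 + 118*68 = 2 + 8024 = 8026)
l = -4 (l = -(6*2 + 4)/4 = -(12 + 4)/4 = -¼*16 = -4)
(l + v)² = (-4 + 8026)² = 8022² = 64352484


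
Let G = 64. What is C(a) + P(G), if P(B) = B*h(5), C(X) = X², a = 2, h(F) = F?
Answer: 324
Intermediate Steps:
P(B) = 5*B (P(B) = B*5 = 5*B)
C(a) + P(G) = 2² + 5*64 = 4 + 320 = 324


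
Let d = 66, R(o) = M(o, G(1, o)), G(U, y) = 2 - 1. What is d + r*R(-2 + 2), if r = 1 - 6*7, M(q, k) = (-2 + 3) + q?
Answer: 25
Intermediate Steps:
G(U, y) = 1
M(q, k) = 1 + q
R(o) = 1 + o
r = -41 (r = 1 - 42 = -41)
d + r*R(-2 + 2) = 66 - 41*(1 + (-2 + 2)) = 66 - 41*(1 + 0) = 66 - 41*1 = 66 - 41 = 25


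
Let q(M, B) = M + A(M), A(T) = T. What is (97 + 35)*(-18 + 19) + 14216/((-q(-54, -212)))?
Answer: 7118/27 ≈ 263.63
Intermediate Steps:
q(M, B) = 2*M (q(M, B) = M + M = 2*M)
(97 + 35)*(-18 + 19) + 14216/((-q(-54, -212))) = (97 + 35)*(-18 + 19) + 14216/((-2*(-54))) = 132*1 + 14216/((-1*(-108))) = 132 + 14216/108 = 132 + 14216*(1/108) = 132 + 3554/27 = 7118/27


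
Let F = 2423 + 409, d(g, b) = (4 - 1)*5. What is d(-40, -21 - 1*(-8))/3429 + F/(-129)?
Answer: -1078777/49149 ≈ -21.949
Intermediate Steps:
d(g, b) = 15 (d(g, b) = 3*5 = 15)
F = 2832
d(-40, -21 - 1*(-8))/3429 + F/(-129) = 15/3429 + 2832/(-129) = 15*(1/3429) + 2832*(-1/129) = 5/1143 - 944/43 = -1078777/49149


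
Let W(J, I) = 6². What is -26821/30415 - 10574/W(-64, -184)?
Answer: -161286883/547470 ≈ -294.60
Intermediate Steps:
W(J, I) = 36
-26821/30415 - 10574/W(-64, -184) = -26821/30415 - 10574/36 = -26821*1/30415 - 10574*1/36 = -26821/30415 - 5287/18 = -161286883/547470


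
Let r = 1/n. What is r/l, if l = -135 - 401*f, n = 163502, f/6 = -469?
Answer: 1/184475873058 ≈ 5.4208e-12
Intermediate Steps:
f = -2814 (f = 6*(-469) = -2814)
l = 1128279 (l = -135 - 401*(-2814) = -135 + 1128414 = 1128279)
r = 1/163502 ≈ 6.1161e-6
r/l = (1/163502)/1128279 = (1/163502)*(1/1128279) = 1/184475873058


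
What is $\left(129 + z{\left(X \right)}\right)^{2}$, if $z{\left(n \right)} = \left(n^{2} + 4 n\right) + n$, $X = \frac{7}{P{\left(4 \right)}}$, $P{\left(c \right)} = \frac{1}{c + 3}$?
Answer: $7700625$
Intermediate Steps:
$P{\left(c \right)} = \frac{1}{3 + c}$
$X = 49$ ($X = \frac{7}{\frac{1}{3 + 4}} = \frac{7}{\frac{1}{7}} = 7 \frac{1}{\frac{1}{7}} = 7 \cdot 7 = 49$)
$z{\left(n \right)} = n^{2} + 5 n$
$\left(129 + z{\left(X \right)}\right)^{2} = \left(129 + 49 \left(5 + 49\right)\right)^{2} = \left(129 + 49 \cdot 54\right)^{2} = \left(129 + 2646\right)^{2} = 2775^{2} = 7700625$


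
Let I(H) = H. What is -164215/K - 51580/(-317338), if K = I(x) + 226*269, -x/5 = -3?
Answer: -3498223675/1378357603 ≈ -2.5380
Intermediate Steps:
x = 15 (x = -5*(-3) = 15)
K = 60809 (K = 15 + 226*269 = 15 + 60794 = 60809)
-164215/K - 51580/(-317338) = -164215/60809 - 51580/(-317338) = -164215*1/60809 - 51580*(-1/317338) = -164215/60809 + 25790/158669 = -3498223675/1378357603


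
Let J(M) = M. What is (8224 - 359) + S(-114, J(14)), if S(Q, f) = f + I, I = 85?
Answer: 7964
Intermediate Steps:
S(Q, f) = 85 + f (S(Q, f) = f + 85 = 85 + f)
(8224 - 359) + S(-114, J(14)) = (8224 - 359) + (85 + 14) = 7865 + 99 = 7964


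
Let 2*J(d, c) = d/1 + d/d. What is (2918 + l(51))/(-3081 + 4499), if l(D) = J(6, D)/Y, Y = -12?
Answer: 70025/34032 ≈ 2.0576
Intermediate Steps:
J(d, c) = ½ + d/2 (J(d, c) = (d/1 + d/d)/2 = (d*1 + 1)/2 = (d + 1)/2 = (1 + d)/2 = ½ + d/2)
l(D) = -7/24 (l(D) = (½ + (½)*6)/(-12) = (½ + 3)*(-1/12) = (7/2)*(-1/12) = -7/24)
(2918 + l(51))/(-3081 + 4499) = (2918 - 7/24)/(-3081 + 4499) = (70025/24)/1418 = (70025/24)*(1/1418) = 70025/34032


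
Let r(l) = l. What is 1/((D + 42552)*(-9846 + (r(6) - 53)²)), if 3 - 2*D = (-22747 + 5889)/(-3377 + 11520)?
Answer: -16286/5292770605283 ≈ -3.0770e-9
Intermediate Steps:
D = 41287/16286 (D = 3/2 - (-22747 + 5889)/(2*(-3377 + 11520)) = 3/2 - (-8429)/8143 = 3/2 - ½*(-16858/8143) = 3/2 + 8429/8143 = 41287/16286 ≈ 2.5351)
1/((D + 42552)*(-9846 + (r(6) - 53)²)) = 1/((41287/16286 + 42552)*(-9846 + (6 - 53)²)) = 1/(693043159*(-9846 + (-47)²)/16286) = 1/(693043159*(-9846 + 2209)/16286) = 1/((693043159/16286)*(-7637)) = 1/(-5292770605283/16286) = -16286/5292770605283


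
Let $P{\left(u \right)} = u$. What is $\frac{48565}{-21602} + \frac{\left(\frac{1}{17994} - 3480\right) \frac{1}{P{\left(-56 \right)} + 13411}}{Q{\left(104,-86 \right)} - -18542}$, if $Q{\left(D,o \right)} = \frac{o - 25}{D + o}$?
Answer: $- \frac{3666551769904407}{1630893772521650} \approx -2.2482$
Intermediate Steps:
$Q{\left(D,o \right)} = \frac{-25 + o}{D + o}$
$\frac{48565}{-21602} + \frac{\left(\frac{1}{17994} - 3480\right) \frac{1}{P{\left(-56 \right)} + 13411}}{Q{\left(104,-86 \right)} - -18542} = \frac{48565}{-21602} + \frac{\left(\frac{1}{17994} - 3480\right) \frac{1}{-56 + 13411}}{\frac{-25 - 86}{104 - 86} - -18542} = 48565 \left(- \frac{1}{21602}\right) + \frac{\left(\frac{1}{17994} - 3480\right) \frac{1}{13355}}{\frac{1}{18} \left(-111\right) + 18542} = - \frac{48565}{21602} + \frac{\left(- \frac{62619119}{17994}\right) \frac{1}{13355}}{\frac{1}{18} \left(-111\right) + 18542} = - \frac{48565}{21602} - \frac{62619119}{240309870 \left(- \frac{37}{6} + 18542\right)} = - \frac{48565}{21602} - \frac{62619119}{240309870 \cdot \frac{111215}{6}} = - \frac{48565}{21602} - \frac{1061341}{75497350825} = - \frac{3666551769904407}{1630893772521650}$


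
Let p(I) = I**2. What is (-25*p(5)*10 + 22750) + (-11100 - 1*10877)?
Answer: -5477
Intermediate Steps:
(-25*p(5)*10 + 22750) + (-11100 - 1*10877) = (-25*5**2*10 + 22750) + (-11100 - 1*10877) = (-25*25*10 + 22750) + (-11100 - 10877) = (-625*10 + 22750) - 21977 = (-6250 + 22750) - 21977 = 16500 - 21977 = -5477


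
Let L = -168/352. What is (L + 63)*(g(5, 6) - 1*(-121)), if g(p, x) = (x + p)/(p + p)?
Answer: 305361/40 ≈ 7634.0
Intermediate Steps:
L = -21/44 (L = -168*1/352 = -21/44 ≈ -0.47727)
g(p, x) = (p + x)/(2*p) (g(p, x) = (p + x)/((2*p)) = (p + x)*(1/(2*p)) = (p + x)/(2*p))
(L + 63)*(g(5, 6) - 1*(-121)) = (-21/44 + 63)*((1/2)*(5 + 6)/5 - 1*(-121)) = 2751*((1/2)*(1/5)*11 + 121)/44 = 2751*(11/10 + 121)/44 = (2751/44)*(1221/10) = 305361/40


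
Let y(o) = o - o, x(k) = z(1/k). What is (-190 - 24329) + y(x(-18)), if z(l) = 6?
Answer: -24519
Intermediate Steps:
x(k) = 6
y(o) = 0
(-190 - 24329) + y(x(-18)) = (-190 - 24329) + 0 = -24519 + 0 = -24519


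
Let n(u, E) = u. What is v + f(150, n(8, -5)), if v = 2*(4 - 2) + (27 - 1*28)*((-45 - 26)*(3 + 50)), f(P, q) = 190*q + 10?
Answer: 5297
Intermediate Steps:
f(P, q) = 10 + 190*q
v = 3767 (v = 2*2 + (27 - 28)*(-71*53) = 4 - 1*(-3763) = 4 + 3763 = 3767)
v + f(150, n(8, -5)) = 3767 + (10 + 190*8) = 3767 + (10 + 1520) = 3767 + 1530 = 5297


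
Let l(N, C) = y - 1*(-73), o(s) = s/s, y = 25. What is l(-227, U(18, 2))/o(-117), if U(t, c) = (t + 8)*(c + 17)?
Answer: 98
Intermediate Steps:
o(s) = 1
U(t, c) = (8 + t)*(17 + c)
l(N, C) = 98 (l(N, C) = 25 - 1*(-73) = 25 + 73 = 98)
l(-227, U(18, 2))/o(-117) = 98/1 = 98*1 = 98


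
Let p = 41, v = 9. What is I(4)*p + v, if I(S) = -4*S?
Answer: -647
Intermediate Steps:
I(4)*p + v = -4*4*41 + 9 = -16*41 + 9 = -656 + 9 = -647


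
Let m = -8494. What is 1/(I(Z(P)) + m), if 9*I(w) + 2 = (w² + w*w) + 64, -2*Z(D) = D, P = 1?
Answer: -18/152767 ≈ -0.00011783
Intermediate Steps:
Z(D) = -D/2
I(w) = 62/9 + 2*w²/9 (I(w) = -2/9 + ((w² + w*w) + 64)/9 = -2/9 + ((w² + w²) + 64)/9 = -2/9 + (2*w² + 64)/9 = -2/9 + (64 + 2*w²)/9 = -2/9 + (64/9 + 2*w²/9) = 62/9 + 2*w²/9)
1/(I(Z(P)) + m) = 1/((62/9 + 2*(-½*1)²/9) - 8494) = 1/((62/9 + 2*(-½)²/9) - 8494) = 1/((62/9 + (2/9)*(¼)) - 8494) = 1/((62/9 + 1/18) - 8494) = 1/(125/18 - 8494) = 1/(-152767/18) = -18/152767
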